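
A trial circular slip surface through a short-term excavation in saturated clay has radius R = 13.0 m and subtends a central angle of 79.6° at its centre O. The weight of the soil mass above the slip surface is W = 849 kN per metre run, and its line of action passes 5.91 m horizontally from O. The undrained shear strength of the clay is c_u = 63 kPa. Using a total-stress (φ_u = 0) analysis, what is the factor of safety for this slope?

FS = 2.95

Taking moments about the centre O, the resisting moment is provided by the undrained shear strength acting along the arc:
Arc length L_a = R·θ = 13.0·(79.6°·π/180) = 13.0·1.3893 = 18.06 m
M_R = c_u·L_a·R = 63·18.06·13.0 = 14791.7 kN·m/m
M_D = W·d = 849·5.91 = 5017.6 kN·m/m
FS = M_R / M_D = 14791.7 / 5017.6 = 2.948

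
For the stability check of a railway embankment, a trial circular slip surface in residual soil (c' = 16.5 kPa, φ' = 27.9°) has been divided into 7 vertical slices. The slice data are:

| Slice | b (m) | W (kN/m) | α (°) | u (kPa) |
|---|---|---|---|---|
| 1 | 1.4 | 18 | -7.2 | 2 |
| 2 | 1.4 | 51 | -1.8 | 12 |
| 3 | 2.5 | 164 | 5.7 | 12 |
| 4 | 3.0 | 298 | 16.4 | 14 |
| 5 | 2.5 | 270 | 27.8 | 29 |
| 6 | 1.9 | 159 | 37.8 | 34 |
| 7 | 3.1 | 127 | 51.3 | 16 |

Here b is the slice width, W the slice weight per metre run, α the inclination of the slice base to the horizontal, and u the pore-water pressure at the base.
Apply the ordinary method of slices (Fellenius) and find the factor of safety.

FS = 1.52

Ordinary method of slices: FS = Σ[c'·Δl_i + (W_i cosα_i − u_i·Δl_i)·tanφ'] / Σ W_i sinα_i, with Δl_i = b_i / cosα_i.
Slice 1: Δl = 1.4/cos(-7.2°) = 1.411 m; N'_1 = 18·cos(-7.2°) − 2·1.411 = 15.0; c'Δl = 23.28; W sinα = -2.3
Slice 2: Δl = 1.4/cos(-1.8°) = 1.401 m; N'_2 = 51·cos(-1.8°) − 12·1.401 = 34.2; c'Δl = 23.11; W sinα = -1.6
Slice 3: Δl = 2.5/cos5.7° = 2.512 m; N'_3 = 164·cos5.7° − 12·2.512 = 133.0; c'Δl = 41.45; W sinα = 16.3
Slice 4: Δl = 3.0/cos16.4° = 3.127 m; N'_4 = 298·cos16.4° − 14·3.127 = 242.1; c'Δl = 51.60; W sinα = 84.1
Slice 5: Δl = 2.5/cos27.8° = 2.826 m; N'_5 = 270·cos27.8° − 29·2.826 = 156.9; c'Δl = 46.63; W sinα = 125.9
Slice 6: Δl = 1.9/cos37.8° = 2.405 m; N'_6 = 159·cos37.8° − 34·2.405 = 43.9; c'Δl = 39.68; W sinα = 97.5
Slice 7: Δl = 3.1/cos51.3° = 4.958 m; N'_7 = 127·cos51.3° − 16·4.958 = 0.1; c'Δl = 81.81; W sinα = 99.1
Σc'Δl = 307.6 kN/m; ΣN' = 625.2 kN/m; ΣW sinα = 419.1 kN/m
Resisting = 307.6 + 625.2·tan27.9° = 307.6 + 331.0 = 638.6 kN/m
FS = 638.6 / 419.1 = 1.524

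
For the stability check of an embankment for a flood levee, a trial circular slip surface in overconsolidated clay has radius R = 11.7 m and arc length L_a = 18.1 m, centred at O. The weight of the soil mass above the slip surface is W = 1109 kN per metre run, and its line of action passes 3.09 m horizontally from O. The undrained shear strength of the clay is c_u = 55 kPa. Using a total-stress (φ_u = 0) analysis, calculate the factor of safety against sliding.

FS = 3.40

Taking moments about the centre O, the resisting moment is provided by the undrained shear strength acting along the arc:
M_R = c_u·L_a·R = 55·18.10·11.7 = 11647.4 kN·m/m
M_D = W·d = 1109·3.09 = 3426.8 kN·m/m
FS = M_R / M_D = 11647.4 / 3426.8 = 3.399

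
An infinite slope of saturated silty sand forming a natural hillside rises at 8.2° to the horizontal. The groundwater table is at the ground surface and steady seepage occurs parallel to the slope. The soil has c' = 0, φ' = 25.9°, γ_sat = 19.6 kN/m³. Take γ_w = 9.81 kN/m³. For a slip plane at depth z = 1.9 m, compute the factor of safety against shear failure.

With seepage parallel to the slope and the water table at the surface, the effective normal stress on the slip plane uses the buoyant unit weight γ' = γ_sat − γ_w while the driving shear stress uses γ_sat:
FS = [c' + γ' z cos²β tanφ'] / [γ_sat z sinβ cosβ]
(For c' = 0 this reduces to FS = (γ'/γ_sat)·tanφ'/tanβ.)
γ' = 19.6 − 9.81 = 9.79 kN/m³
Numerator = 0.0 + 9.79·1.9·cos²8.2°·tan25.9° = 0.0 + 9.79·1.9·0.9797·0.4856 = 8.848 kPa
Denominator = 19.6·1.9·sin8.2°·cos8.2° = 19.6·1.9·0.1426·0.9898 = 5.257 kPa
FS = 8.848 / 5.257 = 1.683

FS = 1.68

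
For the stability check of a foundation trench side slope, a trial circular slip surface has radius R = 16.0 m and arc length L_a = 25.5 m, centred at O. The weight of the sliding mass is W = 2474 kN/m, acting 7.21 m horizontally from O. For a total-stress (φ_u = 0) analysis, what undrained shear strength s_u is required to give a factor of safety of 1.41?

FS = s_u·L_a·R / (W·d), so s_u = FS·W·d / (L_a·R).
s_u = 1.41·2474·7.21 / (25.50·16.0) = 25150.9 / 408.00 = 61.64 kPa

s_u = 61.6 kPa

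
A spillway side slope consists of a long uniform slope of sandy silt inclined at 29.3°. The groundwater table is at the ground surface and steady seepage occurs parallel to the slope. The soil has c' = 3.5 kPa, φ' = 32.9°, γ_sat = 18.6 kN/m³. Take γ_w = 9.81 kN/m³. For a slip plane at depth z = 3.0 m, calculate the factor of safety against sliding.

FS = 0.69

With seepage parallel to the slope and the water table at the surface, the effective normal stress on the slip plane uses the buoyant unit weight γ' = γ_sat − γ_w while the driving shear stress uses γ_sat:
FS = [c' + γ' z cos²β tanφ'] / [γ_sat z sinβ cosβ]
γ' = 18.6 − 9.81 = 8.79 kN/m³
Numerator = 3.5 + 8.79·3.0·cos²29.3°·tan32.9° = 3.5 + 8.79·3.0·0.7605·0.6469 = 16.474 kPa
Denominator = 18.6·3.0·sin29.3°·cos29.3° = 18.6·3.0·0.4894·0.8721 = 23.814 kPa
FS = 16.474 / 23.814 = 0.692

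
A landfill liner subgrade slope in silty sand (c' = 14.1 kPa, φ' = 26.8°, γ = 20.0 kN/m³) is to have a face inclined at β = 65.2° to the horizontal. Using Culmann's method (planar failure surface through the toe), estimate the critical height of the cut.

H_c = 10.56 m

Culmann's analysis gives the critical failure plane at α_cr = (β + φ')/2 = (65.2 + 26.8)/2 = 46.0°, and the critical height
H_c = (4c'/γ) · sinβ cosφ' / [1 − cos(β − φ')]
    = (4·14.1/20.0) · sin65.2°·cos26.8° / [1 − cos(38.4°)]
    = 2.820 · 0.9078·0.8926 / [1 − 0.7837]
    = 2.820 · 0.8103 / 0.2163
    = 10.56 m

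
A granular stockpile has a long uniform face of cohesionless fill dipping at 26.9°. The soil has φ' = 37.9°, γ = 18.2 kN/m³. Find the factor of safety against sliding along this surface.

For a dry cohesionless infinite slope the factor of safety is FS = tanφ' / tanβ.
FS = tan37.9° / tan26.9° = 0.7785 / 0.5073 = 1.534

FS = 1.53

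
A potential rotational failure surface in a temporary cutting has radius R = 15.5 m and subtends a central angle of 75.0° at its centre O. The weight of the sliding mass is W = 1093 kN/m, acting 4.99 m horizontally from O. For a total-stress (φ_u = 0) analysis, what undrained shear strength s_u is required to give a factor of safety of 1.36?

s_u = 23.6 kPa

FS = s_u·L_a·R / (W·d), so s_u = FS·W·d / (L_a·R).
Arc length L_a = R·θ = 15.5·(75.0°·π/180) = 15.5·1.3090 = 20.29 m
s_u = 1.36·1093·4.99 / (20.29·15.5) = 7417.5 / 314.49 = 23.59 kPa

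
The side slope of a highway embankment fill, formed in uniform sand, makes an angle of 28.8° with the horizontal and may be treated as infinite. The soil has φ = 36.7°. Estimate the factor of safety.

FS = 1.36

For a dry cohesionless infinite slope the factor of safety is FS = tanφ / tanβ.
FS = tan36.7° / tan28.8° = 0.7454 / 0.5498 = 1.356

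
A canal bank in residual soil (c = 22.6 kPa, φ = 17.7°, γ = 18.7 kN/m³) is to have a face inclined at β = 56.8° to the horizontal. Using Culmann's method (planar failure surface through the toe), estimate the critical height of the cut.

H_c = 17.21 m

Culmann's analysis gives the critical failure plane at α_cr = (β + φ)/2 = (56.8 + 17.7)/2 = 37.2°, and the critical height
H_c = (4c/γ) · sinβ cosφ / [1 − cos(β − φ)]
    = (4·22.6/18.7) · sin56.8°·cos17.7° / [1 − cos(39.1°)]
    = 4.834 · 0.8368·0.9527 / [1 − 0.7760]
    = 4.834 · 0.7972 / 0.2240
    = 17.21 m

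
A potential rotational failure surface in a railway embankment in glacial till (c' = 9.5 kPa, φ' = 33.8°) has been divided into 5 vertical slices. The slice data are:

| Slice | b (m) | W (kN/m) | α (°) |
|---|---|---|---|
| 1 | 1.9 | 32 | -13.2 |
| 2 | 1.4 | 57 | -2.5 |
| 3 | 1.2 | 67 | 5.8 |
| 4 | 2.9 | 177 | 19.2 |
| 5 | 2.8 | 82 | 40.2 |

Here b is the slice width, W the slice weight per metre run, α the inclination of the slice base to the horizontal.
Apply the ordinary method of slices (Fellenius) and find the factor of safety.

Ordinary method of slices: FS = Σ[c'·Δl_i + (W_i cosα_i)·tanφ'] / Σ W_i sinα_i, with Δl_i = b_i / cosα_i.
Slice 1: Δl = 1.9/cos(-13.2°) = 1.952 m; N'_1 = 32·cos(-13.2°) = 31.2; c'Δl = 18.54; W sinα = -7.3
Slice 2: Δl = 1.4/cos(-2.5°) = 1.401 m; N'_2 = 57·cos(-2.5°) = 56.9; c'Δl = 13.31; W sinα = -2.5
Slice 3: Δl = 1.2/cos5.8° = 1.206 m; N'_3 = 67·cos5.8° = 66.7; c'Δl = 11.46; W sinα = 6.8
Slice 4: Δl = 2.9/cos19.2° = 3.071 m; N'_4 = 177·cos19.2° = 167.2; c'Δl = 29.17; W sinα = 58.2
Slice 5: Δl = 2.8/cos40.2° = 3.666 m; N'_5 = 82·cos40.2° = 62.6; c'Δl = 34.83; W sinα = 52.9
Σc'Δl = 107.3 kN/m; ΣN' = 384.5 kN/m; ΣW sinα = 108.1 kN/m
Resisting = 107.3 + 384.5·tan33.8° = 107.3 + 257.4 = 364.7 kN/m
FS = 364.7 / 108.1 = 3.374

FS = 3.37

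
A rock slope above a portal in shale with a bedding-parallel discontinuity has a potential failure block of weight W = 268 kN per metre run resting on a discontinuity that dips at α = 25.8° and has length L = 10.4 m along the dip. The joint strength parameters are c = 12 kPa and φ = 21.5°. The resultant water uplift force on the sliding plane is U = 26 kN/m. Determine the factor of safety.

FS = 1.80

Resolving the block weight along and normal to the plane and applying the Mohr–Coulomb strength on the joint:
N' = W cosα − U = 268·cos25.8° − 26 = 215.3 kN/m
Driving force T = W sinα = 268·sin25.8° = 116.6 kN/m
Resisting force R = c·L + N'·tanφ = 12·10.4 + 215.3·tan21.5° = 124.8 + 84.8 = 209.6 kN/m
FS = R / T = 209.6 / 116.6 = 1.797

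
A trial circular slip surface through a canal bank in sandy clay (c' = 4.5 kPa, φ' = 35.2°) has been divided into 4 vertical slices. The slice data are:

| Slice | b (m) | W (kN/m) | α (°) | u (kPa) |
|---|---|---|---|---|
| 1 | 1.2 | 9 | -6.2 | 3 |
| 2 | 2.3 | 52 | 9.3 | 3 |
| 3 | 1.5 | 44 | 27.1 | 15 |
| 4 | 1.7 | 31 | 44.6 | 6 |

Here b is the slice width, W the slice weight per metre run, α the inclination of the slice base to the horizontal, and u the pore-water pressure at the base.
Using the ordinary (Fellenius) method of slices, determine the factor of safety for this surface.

FS = 1.72

Ordinary method of slices: FS = Σ[c'·Δl_i + (W_i cosα_i − u_i·Δl_i)·tanφ'] / Σ W_i sinα_i, with Δl_i = b_i / cosα_i.
Slice 1: Δl = 1.2/cos(-6.2°) = 1.207 m; N'_1 = 9·cos(-6.2°) − 3·1.207 = 5.3; c'Δl = 5.43; W sinα = -1.0
Slice 2: Δl = 2.3/cos9.3° = 2.331 m; N'_2 = 52·cos9.3° − 3·2.331 = 44.3; c'Δl = 10.49; W sinα = 8.4
Slice 3: Δl = 1.5/cos27.1° = 1.685 m; N'_3 = 44·cos27.1° − 15·1.685 = 13.9; c'Δl = 7.58; W sinα = 20.0
Slice 4: Δl = 1.7/cos44.6° = 2.388 m; N'_4 = 31·cos44.6° − 6·2.388 = 7.7; c'Δl = 10.74; W sinα = 21.8
Σc'Δl = 34.2 kN/m; ΣN' = 71.3 kN/m; ΣW sinα = 49.2 kN/m
Resisting = 34.2 + 71.3·tan35.2° = 34.2 + 50.3 = 84.5 kN/m
FS = 84.5 / 49.2 = 1.717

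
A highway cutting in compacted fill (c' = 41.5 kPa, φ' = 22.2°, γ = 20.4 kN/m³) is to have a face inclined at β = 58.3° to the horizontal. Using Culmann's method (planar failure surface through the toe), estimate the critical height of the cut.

Culmann's analysis gives the critical failure plane at α_cr = (β + φ')/2 = (58.3 + 22.2)/2 = 40.2°, and the critical height
H_c = (4c'/γ) · sinβ cosφ' / [1 − cos(β − φ')]
    = (4·41.5/20.4) · sin58.3°·cos22.2° / [1 − cos(36.1°)]
    = 8.137 · 0.8508·0.9259 / [1 − 0.8080]
    = 8.137 · 0.7877 / 0.1920
    = 33.38 m

H_c = 33.38 m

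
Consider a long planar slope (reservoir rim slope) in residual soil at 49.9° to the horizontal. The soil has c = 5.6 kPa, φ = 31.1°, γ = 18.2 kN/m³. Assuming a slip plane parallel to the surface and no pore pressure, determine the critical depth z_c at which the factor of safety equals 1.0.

z_c = 1.27 m

Setting FS = 1.00 in FS = [c + γz cos²β tanφ] / [γz sinβ cosβ] and solving for z:
z = c / [γ cosβ (FS·sinβ − cosβ·tanφ)]
  = 5.6 / [18.2·cos49.9°·(1.00·sin49.9° − cos49.9°·tan31.1°)]
  = 5.6 / [18.2·0.6441·(1.00·0.7649 − 0.6441·0.6032)]
  = 5.6 / 4.4121 = 1.269 m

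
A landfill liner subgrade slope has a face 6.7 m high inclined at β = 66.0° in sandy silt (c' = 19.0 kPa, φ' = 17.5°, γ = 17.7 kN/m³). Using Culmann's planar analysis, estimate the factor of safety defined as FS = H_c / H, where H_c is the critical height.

FS = 1.65

H_c = (4c'/γ) · sinβ cosφ' / [1 − cos(β − φ')]
    = (4·19.0/17.7) · sin66.0°·cos17.5° / [1 − cos48.5°]
    = 4.294 · 0.8713 / 0.3374 = 11.09 m
FS = H_c / H = 11.09 / 6.7 = 1.655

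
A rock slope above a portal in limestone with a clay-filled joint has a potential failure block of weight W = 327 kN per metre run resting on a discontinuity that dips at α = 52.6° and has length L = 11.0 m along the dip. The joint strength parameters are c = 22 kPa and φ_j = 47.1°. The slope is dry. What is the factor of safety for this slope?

Resolving the block weight along and normal to the plane and applying the Mohr–Coulomb strength on the joint:
N' = W cosα = 327·cos52.6° = 198.6 kN/m
Driving force T = W sinα = 327·sin52.6° = 259.8 kN/m
Resisting force R = c·L + N'·tanφ_j = 22·11.0 + 198.6·tan47.1° = 242.0 + 213.7 = 455.7 kN/m
FS = R / T = 455.7 / 259.8 = 1.754

FS = 1.75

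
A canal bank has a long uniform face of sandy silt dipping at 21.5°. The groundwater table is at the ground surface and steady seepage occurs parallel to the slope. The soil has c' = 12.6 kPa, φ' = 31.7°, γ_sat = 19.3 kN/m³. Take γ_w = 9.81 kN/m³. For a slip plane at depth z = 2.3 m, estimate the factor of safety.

FS = 1.60

With seepage parallel to the slope and the water table at the surface, the effective normal stress on the slip plane uses the buoyant unit weight γ' = γ_sat − γ_w while the driving shear stress uses γ_sat:
FS = [c' + γ' z cos²β tanφ'] / [γ_sat z sinβ cosβ]
γ' = 19.3 − 9.81 = 9.49 kN/m³
Numerator = 12.6 + 9.49·2.3·cos²21.5°·tan31.7° = 12.6 + 9.49·2.3·0.8657·0.6176 = 24.270 kPa
Denominator = 19.3·2.3·sin21.5°·cos21.5° = 19.3·2.3·0.3665·0.9304 = 15.137 kPa
FS = 24.270 / 15.137 = 1.603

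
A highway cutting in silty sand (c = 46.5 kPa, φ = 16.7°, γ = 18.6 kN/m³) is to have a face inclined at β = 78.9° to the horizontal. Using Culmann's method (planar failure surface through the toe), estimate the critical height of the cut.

Culmann's analysis gives the critical failure plane at α_cr = (β + φ)/2 = (78.9 + 16.7)/2 = 47.8°, and the critical height
H_c = (4c/γ) · sinβ cosφ / [1 − cos(β − φ)]
    = (4·46.5/18.6) · sin78.9°·cos16.7° / [1 − cos(62.2°)]
    = 10.000 · 0.9813·0.9578 / [1 − 0.4664]
    = 10.000 · 0.9399 / 0.5336
    = 17.61 m

H_c = 17.61 m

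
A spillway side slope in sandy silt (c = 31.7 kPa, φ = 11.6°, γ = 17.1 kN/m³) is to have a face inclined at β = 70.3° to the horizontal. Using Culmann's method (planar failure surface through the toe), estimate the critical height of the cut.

H_c = 14.23 m

Culmann's analysis gives the critical failure plane at α_cr = (β + φ)/2 = (70.3 + 11.6)/2 = 40.9°, and the critical height
H_c = (4c/γ) · sinβ cosφ / [1 − cos(β − φ)]
    = (4·31.7/17.1) · sin70.3°·cos11.6° / [1 − cos(58.7°)]
    = 7.415 · 0.9415·0.9796 / [1 − 0.5195]
    = 7.415 · 0.9222 / 0.4805
    = 14.23 m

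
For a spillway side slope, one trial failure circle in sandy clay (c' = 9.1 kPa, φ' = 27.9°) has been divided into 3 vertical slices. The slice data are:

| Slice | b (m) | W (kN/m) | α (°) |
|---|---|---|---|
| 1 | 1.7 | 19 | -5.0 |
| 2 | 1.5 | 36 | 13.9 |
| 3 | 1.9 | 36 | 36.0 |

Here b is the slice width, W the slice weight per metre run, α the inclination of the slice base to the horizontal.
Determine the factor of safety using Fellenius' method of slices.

Ordinary method of slices: FS = Σ[c'·Δl_i + (W_i cosα_i)·tanφ'] / Σ W_i sinα_i, with Δl_i = b_i / cosα_i.
Slice 1: Δl = 1.7/cos(-5.0°) = 1.706 m; N'_1 = 19·cos(-5.0°) = 18.9; c'Δl = 15.53; W sinα = -1.7
Slice 2: Δl = 1.5/cos13.9° = 1.545 m; N'_2 = 36·cos13.9° = 34.9; c'Δl = 14.06; W sinα = 8.6
Slice 3: Δl = 1.9/cos36.0° = 2.349 m; N'_3 = 36·cos36.0° = 29.1; c'Δl = 21.37; W sinα = 21.2
Σc'Δl = 51.0 kN/m; ΣN' = 83.0 kN/m; ΣW sinα = 28.2 kN/m
Resisting = 51.0 + 83.0·tan27.9° = 51.0 + 43.9 = 94.9 kN/m
FS = 94.9 / 28.2 = 3.371

FS = 3.37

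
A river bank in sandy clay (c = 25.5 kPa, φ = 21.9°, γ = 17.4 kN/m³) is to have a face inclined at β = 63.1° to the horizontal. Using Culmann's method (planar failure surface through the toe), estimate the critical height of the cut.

Culmann's analysis gives the critical failure plane at α_cr = (β + φ)/2 = (63.1 + 21.9)/2 = 42.5°, and the critical height
H_c = (4c/γ) · sinβ cosφ / [1 − cos(β − φ)]
    = (4·25.5/17.4) · sin63.1°·cos21.9° / [1 − cos(41.2°)]
    = 5.862 · 0.8918·0.9278 / [1 − 0.7524]
    = 5.862 · 0.8274 / 0.2476
    = 19.59 m

H_c = 19.59 m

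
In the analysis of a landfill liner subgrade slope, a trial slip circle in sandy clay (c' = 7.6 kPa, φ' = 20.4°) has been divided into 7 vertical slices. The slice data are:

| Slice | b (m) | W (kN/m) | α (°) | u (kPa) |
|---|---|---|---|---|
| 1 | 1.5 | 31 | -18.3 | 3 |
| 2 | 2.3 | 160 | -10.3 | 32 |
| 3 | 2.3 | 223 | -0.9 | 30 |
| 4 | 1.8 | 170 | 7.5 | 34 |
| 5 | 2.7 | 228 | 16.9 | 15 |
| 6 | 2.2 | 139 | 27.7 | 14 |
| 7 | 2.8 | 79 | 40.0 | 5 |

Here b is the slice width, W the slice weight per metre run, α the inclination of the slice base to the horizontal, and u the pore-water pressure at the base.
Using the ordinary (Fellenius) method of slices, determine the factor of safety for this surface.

FS = 2.35

Ordinary method of slices: FS = Σ[c'·Δl_i + (W_i cosα_i − u_i·Δl_i)·tanφ'] / Σ W_i sinα_i, with Δl_i = b_i / cosα_i.
Slice 1: Δl = 1.5/cos(-18.3°) = 1.580 m; N'_1 = 31·cos(-18.3°) − 3·1.580 = 24.7; c'Δl = 12.01; W sinα = -9.7
Slice 2: Δl = 2.3/cos(-10.3°) = 2.338 m; N'_2 = 160·cos(-10.3°) − 32·2.338 = 82.6; c'Δl = 17.77; W sinα = -28.6
Slice 3: Δl = 2.3/cos(-0.9°) = 2.300 m; N'_3 = 223·cos(-0.9°) − 30·2.300 = 154.0; c'Δl = 17.48; W sinα = -3.5
Slice 4: Δl = 1.8/cos7.5° = 1.816 m; N'_4 = 170·cos7.5° − 34·1.816 = 106.8; c'Δl = 13.80; W sinα = 22.2
Slice 5: Δl = 2.7/cos16.9° = 2.822 m; N'_5 = 228·cos16.9° − 15·2.822 = 175.8; c'Δl = 21.45; W sinα = 66.3
Slice 6: Δl = 2.2/cos27.7° = 2.485 m; N'_6 = 139·cos27.7° − 14·2.485 = 88.3; c'Δl = 18.88; W sinα = 64.6
Slice 7: Δl = 2.8/cos40.0° = 3.655 m; N'_7 = 79·cos40.0° − 5·3.655 = 42.2; c'Δl = 27.78; W sinα = 50.8
Σc'Δl = 129.2 kN/m; ΣN' = 674.4 kN/m; ΣW sinα = 162.0 kN/m
Resisting = 129.2 + 674.4·tan20.4° = 129.2 + 250.8 = 380.0 kN/m
FS = 380.0 / 162.0 = 2.345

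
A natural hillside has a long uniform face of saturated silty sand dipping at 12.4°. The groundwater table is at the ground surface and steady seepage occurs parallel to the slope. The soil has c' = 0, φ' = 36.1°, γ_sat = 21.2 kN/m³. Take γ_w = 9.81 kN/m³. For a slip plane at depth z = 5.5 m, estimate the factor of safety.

FS = 1.78

With seepage parallel to the slope and the water table at the surface, the effective normal stress on the slip plane uses the buoyant unit weight γ' = γ_sat − γ_w while the driving shear stress uses γ_sat:
FS = [c' + γ' z cos²β tanφ'] / [γ_sat z sinβ cosβ]
(For c' = 0 this reduces to FS = (γ'/γ_sat)·tanφ'/tanβ.)
γ' = 21.2 − 9.81 = 11.39 kN/m³
Numerator = 0.0 + 11.39·5.5·cos²12.4°·tan36.1° = 0.0 + 11.39·5.5·0.9539·0.7292 = 43.575 kPa
Denominator = 21.2·5.5·sin12.4°·cos12.4° = 21.2·5.5·0.2147·0.9767 = 24.454 kPa
FS = 43.575 / 24.454 = 1.782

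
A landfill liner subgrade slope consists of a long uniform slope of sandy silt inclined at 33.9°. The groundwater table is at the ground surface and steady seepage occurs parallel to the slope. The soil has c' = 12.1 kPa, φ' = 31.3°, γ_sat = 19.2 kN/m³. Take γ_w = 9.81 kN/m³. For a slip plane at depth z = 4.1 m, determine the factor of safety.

With seepage parallel to the slope and the water table at the surface, the effective normal stress on the slip plane uses the buoyant unit weight γ' = γ_sat − γ_w while the driving shear stress uses γ_sat:
FS = [c' + γ' z cos²β tanφ'] / [γ_sat z sinβ cosβ]
γ' = 19.2 − 9.81 = 9.39 kN/m³
Numerator = 12.1 + 9.39·4.1·cos²33.9°·tan31.3° = 12.1 + 9.39·4.1·0.6889·0.6080 = 28.226 kPa
Denominator = 19.2·4.1·sin33.9°·cos33.9° = 19.2·4.1·0.5577·0.8300 = 36.442 kPa
FS = 28.226 / 36.442 = 0.775

FS = 0.77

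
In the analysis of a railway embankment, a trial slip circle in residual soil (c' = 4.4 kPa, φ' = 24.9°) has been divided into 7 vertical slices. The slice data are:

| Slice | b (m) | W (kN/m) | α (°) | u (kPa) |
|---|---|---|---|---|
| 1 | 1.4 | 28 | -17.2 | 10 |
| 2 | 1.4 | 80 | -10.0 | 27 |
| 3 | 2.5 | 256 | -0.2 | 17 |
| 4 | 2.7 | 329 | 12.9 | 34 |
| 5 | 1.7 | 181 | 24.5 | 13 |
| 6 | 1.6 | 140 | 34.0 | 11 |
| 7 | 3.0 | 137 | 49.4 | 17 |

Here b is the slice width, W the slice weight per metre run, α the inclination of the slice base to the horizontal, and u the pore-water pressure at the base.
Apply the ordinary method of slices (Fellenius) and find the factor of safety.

Ordinary method of slices: FS = Σ[c'·Δl_i + (W_i cosα_i − u_i·Δl_i)·tanφ'] / Σ W_i sinα_i, with Δl_i = b_i / cosα_i.
Slice 1: Δl = 1.4/cos(-17.2°) = 1.466 m; N'_1 = 28·cos(-17.2°) − 10·1.466 = 12.1; c'Δl = 6.45; W sinα = -8.3
Slice 2: Δl = 1.4/cos(-10.0°) = 1.422 m; N'_2 = 80·cos(-10.0°) − 27·1.422 = 40.4; c'Δl = 6.26; W sinα = -13.9
Slice 3: Δl = 2.5/cos(-0.2°) = 2.500 m; N'_3 = 256·cos(-0.2°) − 17·2.500 = 213.5; c'Δl = 11.00; W sinα = -0.9
Slice 4: Δl = 2.7/cos12.9° = 2.770 m; N'_4 = 329·cos12.9° − 34·2.770 = 226.5; c'Δl = 12.19; W sinα = 73.4
Slice 5: Δl = 1.7/cos24.5° = 1.868 m; N'_5 = 181·cos24.5° − 13·1.868 = 140.4; c'Δl = 8.22; W sinα = 75.1
Slice 6: Δl = 1.6/cos34.0° = 1.930 m; N'_6 = 140·cos34.0° − 11·1.930 = 94.8; c'Δl = 8.49; W sinα = 78.3
Slice 7: Δl = 3.0/cos49.4° = 4.610 m; N'_7 = 137·cos49.4° − 17·4.610 = 10.8; c'Δl = 20.28; W sinα = 104.0
Σc'Δl = 72.9 kN/m; ΣN' = 738.6 kN/m; ΣW sinα = 307.8 kN/m
Resisting = 72.9 + 738.6·tan24.9° = 72.9 + 342.8 = 415.7 kN/m
FS = 415.7 / 307.8 = 1.351

FS = 1.35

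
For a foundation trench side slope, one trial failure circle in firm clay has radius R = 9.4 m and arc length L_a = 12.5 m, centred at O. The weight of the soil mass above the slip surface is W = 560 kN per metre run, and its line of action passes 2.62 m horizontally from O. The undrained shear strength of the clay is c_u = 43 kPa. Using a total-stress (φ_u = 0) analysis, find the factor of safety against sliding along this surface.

Taking moments about the centre O, the resisting moment is provided by the undrained shear strength acting along the arc:
M_R = c_u·L_a·R = 43·12.50·9.4 = 5052.5 kN·m/m
M_D = W·d = 560·2.62 = 1467.2 kN·m/m
FS = M_R / M_D = 5052.5 / 1467.2 = 3.444

FS = 3.44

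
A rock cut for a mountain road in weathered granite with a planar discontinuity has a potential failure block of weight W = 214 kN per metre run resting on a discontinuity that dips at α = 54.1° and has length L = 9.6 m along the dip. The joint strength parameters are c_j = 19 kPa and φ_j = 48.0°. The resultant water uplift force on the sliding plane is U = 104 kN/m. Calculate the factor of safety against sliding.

Resolving the block weight along and normal to the plane and applying the Mohr–Coulomb strength on the joint:
N' = W cosα − U = 214·cos54.1° − 104 = 21.5 kN/m
Driving force T = W sinα = 214·sin54.1° = 173.3 kN/m
Resisting force R = c_j·L + N'·tanφ_j = 19·9.6 + 21.5·tan48.0° = 182.4 + 23.9 = 206.3 kN/m
FS = R / T = 206.3 / 173.3 = 1.190

FS = 1.19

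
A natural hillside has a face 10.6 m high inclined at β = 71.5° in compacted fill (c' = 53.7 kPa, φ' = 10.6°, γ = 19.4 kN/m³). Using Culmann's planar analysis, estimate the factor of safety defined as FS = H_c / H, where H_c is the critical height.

FS = 1.90

H_c = (4c'/γ) · sinβ cosφ' / [1 − cos(β − φ')]
    = (4·53.7/19.4) · sin71.5°·cos10.6° / [1 − cos60.9°]
    = 11.072 · 0.9321 / 0.5137 = 20.09 m
FS = H_c / H = 20.09 / 10.6 = 1.896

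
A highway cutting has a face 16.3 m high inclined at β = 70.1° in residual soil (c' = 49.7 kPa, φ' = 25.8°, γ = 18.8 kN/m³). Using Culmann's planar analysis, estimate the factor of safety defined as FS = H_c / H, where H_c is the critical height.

FS = 1.93

H_c = (4c'/γ) · sinβ cosφ' / [1 − cos(β − φ')]
    = (4·49.7/18.8) · sin70.1°·cos25.8° / [1 − cos44.3°]
    = 10.574 · 0.8466 / 0.2843 = 31.49 m
FS = H_c / H = 31.49 / 16.3 = 1.932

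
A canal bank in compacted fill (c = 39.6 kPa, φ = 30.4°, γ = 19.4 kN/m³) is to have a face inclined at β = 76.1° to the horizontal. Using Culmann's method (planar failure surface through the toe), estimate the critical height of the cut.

H_c = 22.67 m

Culmann's analysis gives the critical failure plane at α_cr = (β + φ)/2 = (76.1 + 30.4)/2 = 53.2°, and the critical height
H_c = (4c/γ) · sinβ cosφ / [1 − cos(β − φ)]
    = (4·39.6/19.4) · sin76.1°·cos30.4° / [1 − cos(45.7°)]
    = 8.165 · 0.9707·0.8625 / [1 − 0.6984]
    = 8.165 · 0.8373 / 0.3016
    = 22.67 m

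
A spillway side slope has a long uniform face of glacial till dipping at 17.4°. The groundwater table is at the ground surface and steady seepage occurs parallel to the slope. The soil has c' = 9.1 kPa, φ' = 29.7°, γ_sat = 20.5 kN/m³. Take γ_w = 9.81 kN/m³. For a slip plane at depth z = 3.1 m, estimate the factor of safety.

FS = 1.45

With seepage parallel to the slope and the water table at the surface, the effective normal stress on the slip plane uses the buoyant unit weight γ' = γ_sat − γ_w while the driving shear stress uses γ_sat:
FS = [c' + γ' z cos²β tanφ'] / [γ_sat z sinβ cosβ]
γ' = 20.5 − 9.81 = 10.69 kN/m³
Numerator = 9.1 + 10.69·3.1·cos²17.4°·tan29.7° = 9.1 + 10.69·3.1·0.9106·0.5704 = 26.312 kPa
Denominator = 20.5·3.1·sin17.4°·cos17.4° = 20.5·3.1·0.2990·0.9542 = 18.134 kPa
FS = 26.312 / 18.134 = 1.451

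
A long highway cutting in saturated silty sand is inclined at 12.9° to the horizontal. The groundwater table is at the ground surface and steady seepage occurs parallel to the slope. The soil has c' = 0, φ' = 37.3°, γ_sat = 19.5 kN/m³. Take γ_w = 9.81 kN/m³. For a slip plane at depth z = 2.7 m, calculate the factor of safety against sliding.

FS = 1.65

With seepage parallel to the slope and the water table at the surface, the effective normal stress on the slip plane uses the buoyant unit weight γ' = γ_sat − γ_w while the driving shear stress uses γ_sat:
FS = [c' + γ' z cos²β tanφ'] / [γ_sat z sinβ cosβ]
(For c' = 0 this reduces to FS = (γ'/γ_sat)·tanφ'/tanβ.)
γ' = 19.5 − 9.81 = 9.69 kN/m³
Numerator = 0.0 + 9.69·2.7·cos²12.9°·tan37.3° = 0.0 + 9.69·2.7·0.9502·0.7618 = 18.937 kPa
Denominator = 19.5·2.7·sin12.9°·cos12.9° = 19.5·2.7·0.2233·0.9748 = 11.457 kPa
FS = 18.937 / 11.457 = 1.653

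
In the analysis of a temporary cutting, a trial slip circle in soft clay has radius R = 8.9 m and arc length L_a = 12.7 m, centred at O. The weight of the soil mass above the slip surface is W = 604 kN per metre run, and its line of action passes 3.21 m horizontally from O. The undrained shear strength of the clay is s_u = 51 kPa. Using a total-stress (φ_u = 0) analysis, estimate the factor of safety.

Taking moments about the centre O, the resisting moment is provided by the undrained shear strength acting along the arc:
M_R = s_u·L_a·R = 51·12.70·8.9 = 5764.5 kN·m/m
M_D = W·d = 604·3.21 = 1938.8 kN·m/m
FS = M_R / M_D = 5764.5 / 1938.8 = 2.973

FS = 2.97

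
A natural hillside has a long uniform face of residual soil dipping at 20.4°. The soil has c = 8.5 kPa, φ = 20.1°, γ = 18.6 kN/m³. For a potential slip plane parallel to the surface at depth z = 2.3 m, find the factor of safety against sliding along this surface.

For an infinite slope with a slip plane parallel to the surface (no pore pressure): FS = [c + γz cos²β tanφ] / [γz sinβ cosβ].
γz = 18.6·2.3 = 42.78 kN/m²
Numerator = 8.5 + 42.78·cos²20.4°·tan20.1° = 8.5 + 42.78·0.8785·0.3659 = 22.253 kPa
Denominator = 42.78·sin20.4°·cos20.4° = 42.78·0.3486·0.9373 = 13.977 kPa
FS = 22.253 / 13.977 = 1.592

FS = 1.59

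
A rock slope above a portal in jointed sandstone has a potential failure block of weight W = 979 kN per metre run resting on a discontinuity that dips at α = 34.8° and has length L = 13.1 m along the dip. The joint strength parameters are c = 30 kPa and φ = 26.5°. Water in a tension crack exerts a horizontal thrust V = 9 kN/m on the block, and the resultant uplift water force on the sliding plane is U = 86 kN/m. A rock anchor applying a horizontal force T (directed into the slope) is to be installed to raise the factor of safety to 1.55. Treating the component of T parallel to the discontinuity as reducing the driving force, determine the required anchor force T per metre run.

T = 83 kN/m

Resolving forces along and normal to the sliding plane, with the horizontal anchor force T adding T·sinα to the effective normal force and T·cosα acting up the plane against the driving force:
FS = [cL + (W cosα − U − V sinα + T sinα) tanφ] / [W sinα + V cosα − T cosα]
Without the anchor: N' = 712.8 kN/m, driving T_d = 566.1 kN/m, resisting R = 30·13.1 + 712.8·tan26.5° = 748.4 kN/m, FS = 1.32.
Setting FS = 1.55 and solving for T:
1.55·(566.1 − T cos34.8°) = 748.4 + T sin34.8°·tan26.5°
T·(sin34.8°·tan26.5° + 1.55·cos34.8°) = 1.55·566.1 − 748.4
T·(0.5707·0.4986 + 1.55·0.8211) = 877.5 − 748.4 = 129.1
T·1.5573 = 129.1
T = 82.9 kN/m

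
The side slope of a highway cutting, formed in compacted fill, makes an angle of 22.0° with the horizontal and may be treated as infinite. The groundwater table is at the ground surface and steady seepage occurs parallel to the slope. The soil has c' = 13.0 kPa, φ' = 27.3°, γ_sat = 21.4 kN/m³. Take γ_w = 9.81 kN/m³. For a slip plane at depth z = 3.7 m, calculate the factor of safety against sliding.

FS = 1.16

With seepage parallel to the slope and the water table at the surface, the effective normal stress on the slip plane uses the buoyant unit weight γ' = γ_sat − γ_w while the driving shear stress uses γ_sat:
FS = [c' + γ' z cos²β tanφ'] / [γ_sat z sinβ cosβ]
γ' = 21.4 − 9.81 = 11.59 kN/m³
Numerator = 13.0 + 11.59·3.7·cos²22.0°·tan27.3° = 13.0 + 11.59·3.7·0.8597·0.5161 = 32.028 kPa
Denominator = 21.4·3.7·sin22.0°·cos22.0° = 21.4·3.7·0.3746·0.9272 = 27.502 kPa
FS = 32.028 / 27.502 = 1.165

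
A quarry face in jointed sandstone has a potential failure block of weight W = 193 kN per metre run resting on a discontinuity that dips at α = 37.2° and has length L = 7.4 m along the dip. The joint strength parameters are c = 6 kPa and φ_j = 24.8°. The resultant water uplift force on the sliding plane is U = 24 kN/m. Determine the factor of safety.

FS = 0.89

Resolving the block weight along and normal to the plane and applying the Mohr–Coulomb strength on the joint:
N' = W cosα − U = 193·cos37.2° − 24 = 129.7 kN/m
Driving force T = W sinα = 193·sin37.2° = 116.7 kN/m
Resisting force R = c·L + N'·tanφ_j = 6·7.4 + 129.7·tan24.8° = 44.4 + 59.9 = 104.3 kN/m
FS = R / T = 104.3 / 116.7 = 0.894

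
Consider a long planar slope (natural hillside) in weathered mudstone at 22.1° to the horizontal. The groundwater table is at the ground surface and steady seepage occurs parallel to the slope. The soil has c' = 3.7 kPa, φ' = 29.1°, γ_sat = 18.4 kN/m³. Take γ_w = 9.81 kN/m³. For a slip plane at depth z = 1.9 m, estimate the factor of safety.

FS = 0.94

With seepage parallel to the slope and the water table at the surface, the effective normal stress on the slip plane uses the buoyant unit weight γ' = γ_sat − γ_w while the driving shear stress uses γ_sat:
FS = [c' + γ' z cos²β tanφ'] / [γ_sat z sinβ cosβ]
γ' = 18.4 − 9.81 = 8.59 kN/m³
Numerator = 3.7 + 8.59·1.9·cos²22.1°·tan29.1° = 3.7 + 8.59·1.9·0.8585·0.5566 = 11.498 kPa
Denominator = 18.4·1.9·sin22.1°·cos22.1° = 18.4·1.9·0.3762·0.9265 = 12.186 kPa
FS = 11.498 / 12.186 = 0.944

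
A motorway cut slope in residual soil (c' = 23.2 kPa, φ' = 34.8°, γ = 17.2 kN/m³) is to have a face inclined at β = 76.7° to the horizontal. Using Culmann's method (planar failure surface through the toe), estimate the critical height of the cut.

H_c = 16.86 m

Culmann's analysis gives the critical failure plane at α_cr = (β + φ')/2 = (76.7 + 34.8)/2 = 55.8°, and the critical height
H_c = (4c'/γ) · sinβ cosφ' / [1 − cos(β − φ')]
    = (4·23.2/17.2) · sin76.7°·cos34.8° / [1 − cos(41.9°)]
    = 5.395 · 0.9732·0.8211 / [1 − 0.7443]
    = 5.395 · 0.7991 / 0.2557
    = 16.86 m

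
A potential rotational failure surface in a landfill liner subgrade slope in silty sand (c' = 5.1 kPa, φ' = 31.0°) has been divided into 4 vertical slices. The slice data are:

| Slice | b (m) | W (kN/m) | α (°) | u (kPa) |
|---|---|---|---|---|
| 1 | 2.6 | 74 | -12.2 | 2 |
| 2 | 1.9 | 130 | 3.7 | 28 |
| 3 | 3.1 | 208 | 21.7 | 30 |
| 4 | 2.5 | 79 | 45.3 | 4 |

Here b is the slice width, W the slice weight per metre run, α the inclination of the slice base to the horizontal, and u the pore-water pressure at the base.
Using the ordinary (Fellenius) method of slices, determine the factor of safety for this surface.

FS = 1.79

Ordinary method of slices: FS = Σ[c'·Δl_i + (W_i cosα_i − u_i·Δl_i)·tanφ'] / Σ W_i sinα_i, with Δl_i = b_i / cosα_i.
Slice 1: Δl = 2.6/cos(-12.2°) = 2.660 m; N'_1 = 74·cos(-12.2°) − 2·2.660 = 67.0; c'Δl = 13.57; W sinα = -15.6
Slice 2: Δl = 1.9/cos3.7° = 1.904 m; N'_2 = 130·cos3.7° − 28·1.904 = 76.4; c'Δl = 9.71; W sinα = 8.4
Slice 3: Δl = 3.1/cos21.7° = 3.336 m; N'_3 = 208·cos21.7° − 30·3.336 = 93.2; c'Δl = 17.02; W sinα = 76.9
Slice 4: Δl = 2.5/cos45.3° = 3.554 m; N'_4 = 79·cos45.3° − 4·3.554 = 41.4; c'Δl = 18.13; W sinα = 56.2
Σc'Δl = 58.4 kN/m; ΣN' = 277.9 kN/m; ΣW sinα = 125.8 kN/m
Resisting = 58.4 + 277.9·tan31.0° = 58.4 + 167.0 = 225.4 kN/m
FS = 225.4 / 125.8 = 1.792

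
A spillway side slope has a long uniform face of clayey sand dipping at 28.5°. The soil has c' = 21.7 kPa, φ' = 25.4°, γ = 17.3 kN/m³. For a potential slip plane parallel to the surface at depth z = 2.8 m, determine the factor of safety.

For an infinite slope with a slip plane parallel to the surface (no pore pressure): FS = [c' + γz cos²β tanφ'] / [γz sinβ cosβ].
γz = 17.3·2.8 = 48.44 kN/m²
Numerator = 21.7 + 48.44·cos²28.5°·tan25.4° = 21.7 + 48.44·0.7723·0.4748 = 39.464 kPa
Denominator = 48.44·sin28.5°·cos28.5° = 48.44·0.4772·0.8788 = 20.313 kPa
FS = 39.464 / 20.313 = 1.943

FS = 1.94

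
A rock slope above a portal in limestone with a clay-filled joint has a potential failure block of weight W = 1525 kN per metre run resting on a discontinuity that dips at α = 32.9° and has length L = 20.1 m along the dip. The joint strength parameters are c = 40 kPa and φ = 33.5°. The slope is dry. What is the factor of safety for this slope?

FS = 1.99

Resolving the block weight along and normal to the plane and applying the Mohr–Coulomb strength on the joint:
N' = W cosα = 1525·cos32.9° = 1280.4 kN/m
Driving force T = W sinα = 1525·sin32.9° = 828.3 kN/m
Resisting force R = c·L + N'·tanφ = 40·20.1 + 1280.4·tan33.5° = 804.0 + 847.5 = 1651.5 kN/m
FS = R / T = 1651.5 / 828.3 = 1.994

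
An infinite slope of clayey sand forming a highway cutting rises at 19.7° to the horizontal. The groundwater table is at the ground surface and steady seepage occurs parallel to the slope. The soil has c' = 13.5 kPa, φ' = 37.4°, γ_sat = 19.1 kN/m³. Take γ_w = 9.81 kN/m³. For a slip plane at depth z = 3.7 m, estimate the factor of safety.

With seepage parallel to the slope and the water table at the surface, the effective normal stress on the slip plane uses the buoyant unit weight γ' = γ_sat − γ_w while the driving shear stress uses γ_sat:
FS = [c' + γ' z cos²β tanφ'] / [γ_sat z sinβ cosβ]
γ' = 19.1 − 9.81 = 9.29 kN/m³
Numerator = 13.5 + 9.29·3.7·cos²19.7°·tan37.4° = 13.5 + 9.29·3.7·0.8864·0.7646 = 36.794 kPa
Denominator = 19.1·3.7·sin19.7°·cos19.7° = 19.1·3.7·0.3371·0.9415 = 22.428 kPa
FS = 36.794 / 22.428 = 1.641

FS = 1.64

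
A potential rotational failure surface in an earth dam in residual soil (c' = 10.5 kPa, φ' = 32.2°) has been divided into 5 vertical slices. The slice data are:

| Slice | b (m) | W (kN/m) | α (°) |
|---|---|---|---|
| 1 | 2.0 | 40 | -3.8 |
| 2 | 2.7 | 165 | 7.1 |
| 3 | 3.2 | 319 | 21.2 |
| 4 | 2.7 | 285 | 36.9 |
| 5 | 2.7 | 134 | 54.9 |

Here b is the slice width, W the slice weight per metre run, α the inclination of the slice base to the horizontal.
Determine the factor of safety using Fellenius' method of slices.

FS = 1.64

Ordinary method of slices: FS = Σ[c'·Δl_i + (W_i cosα_i)·tanφ'] / Σ W_i sinα_i, with Δl_i = b_i / cosα_i.
Slice 1: Δl = 2.0/cos(-3.8°) = 2.004 m; N'_1 = 40·cos(-3.8°) = 39.9; c'Δl = 21.05; W sinα = -2.7
Slice 2: Δl = 2.7/cos7.1° = 2.721 m; N'_2 = 165·cos7.1° = 163.7; c'Δl = 28.57; W sinα = 20.4
Slice 3: Δl = 3.2/cos21.2° = 3.432 m; N'_3 = 319·cos21.2° = 297.4; c'Δl = 36.04; W sinα = 115.4
Slice 4: Δl = 2.7/cos36.9° = 3.376 m; N'_4 = 285·cos36.9° = 227.9; c'Δl = 35.45; W sinα = 171.1
Slice 5: Δl = 2.7/cos54.9° = 4.696 m; N'_5 = 134·cos54.9° = 77.1; c'Δl = 49.30; W sinα = 109.6
Σc'Δl = 170.4 kN/m; ΣN' = 806.0 kN/m; ΣW sinα = 413.9 kN/m
Resisting = 170.4 + 806.0·tan32.2° = 170.4 + 507.6 = 678.0 kN/m
FS = 678.0 / 413.9 = 1.638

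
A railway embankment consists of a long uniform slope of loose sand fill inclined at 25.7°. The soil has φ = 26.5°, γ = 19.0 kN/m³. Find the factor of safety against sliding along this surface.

FS = 1.04

For a dry cohesionless infinite slope the factor of safety is FS = tanφ / tanβ.
FS = tan26.5° / tan25.7° = 0.4986 / 0.4813 = 1.036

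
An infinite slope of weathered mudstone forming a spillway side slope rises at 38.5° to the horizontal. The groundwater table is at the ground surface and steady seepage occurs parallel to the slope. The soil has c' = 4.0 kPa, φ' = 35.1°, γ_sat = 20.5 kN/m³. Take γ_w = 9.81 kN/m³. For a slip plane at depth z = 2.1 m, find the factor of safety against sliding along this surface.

With seepage parallel to the slope and the water table at the surface, the effective normal stress on the slip plane uses the buoyant unit weight γ' = γ_sat − γ_w while the driving shear stress uses γ_sat:
FS = [c' + γ' z cos²β tanφ'] / [γ_sat z sinβ cosβ]
γ' = 20.5 − 9.81 = 10.69 kN/m³
Numerator = 4.0 + 10.69·2.1·cos²38.5°·tan35.1° = 4.0 + 10.69·2.1·0.6125·0.7028 = 13.663 kPa
Denominator = 20.5·2.1·sin38.5°·cos38.5° = 20.5·2.1·0.6225·0.7826 = 20.973 kPa
FS = 13.663 / 20.973 = 0.651

FS = 0.65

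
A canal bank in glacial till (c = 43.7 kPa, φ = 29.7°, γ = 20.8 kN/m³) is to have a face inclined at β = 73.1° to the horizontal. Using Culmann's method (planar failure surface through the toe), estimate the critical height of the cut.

H_c = 25.54 m

Culmann's analysis gives the critical failure plane at α_cr = (β + φ)/2 = (73.1 + 29.7)/2 = 51.4°, and the critical height
H_c = (4c/γ) · sinβ cosφ / [1 − cos(β − φ)]
    = (4·43.7/20.8) · sin73.1°·cos29.7° / [1 − cos(43.4°)]
    = 8.404 · 0.9568·0.8686 / [1 − 0.7266]
    = 8.404 · 0.8311 / 0.2734
    = 25.54 m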